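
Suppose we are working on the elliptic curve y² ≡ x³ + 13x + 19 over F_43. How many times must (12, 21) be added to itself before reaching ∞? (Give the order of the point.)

7

2P: tangent at (12, 21): λ = (3·12² + 13)/(2·21) ≡ 15/42. 42⁻¹ ≡ 42 (mod 43), so λ ≡ 15·42 ≡ 28.
  x = λ² - 12 - 12 = 784 - 24 ≡ 29; y = λ·(12 - 29) - 21 ≡ 19. → (29, 19)
3P: (29, 19) + (12, 21). λ = (21 - 19)/(12 - 29) ≡ 2/26 mod 43. 26⁻¹ ≡ 5 (mod 43) since 26·5 = 130 ≡ 1, so λ ≡ 10.
  x = λ² - 29 - 12 = 100 - 41 ≡ 16; y = λ·(29 - 16) - 19 ≡ 25. → (16, 25)
4P: (16, 25) + (12, 21). λ = (21 - 25)/(12 - 16) ≡ 39/39 mod 43. 39⁻¹ ≡ 32 (mod 43) since 39·32 = 1248 ≡ 1, so λ ≡ 1.
  x = λ² - 16 - 12 = 1 - 28 ≡ 16; y = λ·(16 - 16) - 25 ≡ 18. → (16, 18)
5P: (16, 18) + (12, 21). λ = (21 - 18)/(12 - 16) ≡ 3/39 mod 43. 39⁻¹ ≡ 32 (mod 43), so λ ≡ 10.
  x = λ² - 16 - 12 = 100 - 28 ≡ 29; y = λ·(16 - 29) - 18 ≡ 24. → (29, 24)
6P: (29, 24) + (12, 21). λ = (21 - 24)/(12 - 29) ≡ 40/26 mod 43. 26⁻¹ ≡ 5 (mod 43) since 26·5 = 130 ≡ 1, so λ ≡ 28.
  x = λ² - 29 - 12 = 784 - 41 ≡ 12; y = λ·(29 - 12) - 24 ≡ 22. → (12, 22)
7P: (12, 22) + (12, 21): same x and y₁ ≡ -y₂, so the sum is ∞.
7P = ∞, so the order is 7.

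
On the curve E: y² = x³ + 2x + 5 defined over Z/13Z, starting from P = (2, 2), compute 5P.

(6, 5)

Repeated addition: build up to 5P.
2P: tangent at (2, 2): λ = (3·2² + 2)/(2·2) ≡ 1/4. 4⁻¹ ≡ 10 (mod 13), so λ ≡ 1·10 ≡ 10.
  x = λ² - 2 - 2 = 100 - 4 ≡ 5; y = λ·(2 - 5) - 2 ≡ 7. → (5, 7)
3P: (5, 7) + (2, 2). λ = (2 - 7)/(2 - 5) ≡ 8/10 mod 13. 10⁻¹ ≡ 4 (mod 13), so λ ≡ 6.
  x = λ² - 5 - 2 = 36 - 7 ≡ 3; y = λ·(5 - 3) - 7 ≡ 5. → (3, 5)
4P: (3, 5) + (2, 2). λ = (2 - 5)/(2 - 3) ≡ 10/12 mod 13. 12⁻¹ ≡ 12 (mod 13), so λ ≡ 3.
  x = λ² - 3 - 2 = 9 - 5 ≡ 4; y = λ·(3 - 4) - 5 ≡ 5. → (4, 5)
5P: (4, 5) + (2, 2). λ = (2 - 5)/(2 - 4) ≡ 10/11 mod 13. 11⁻¹ ≡ 6 (mod 13) since 11·6 = 66 ≡ 1, so λ ≡ 8.
  x = λ² - 4 - 2 = 64 - 6 ≡ 6; y = λ·(4 - 6) - 5 ≡ 5. → (6, 5)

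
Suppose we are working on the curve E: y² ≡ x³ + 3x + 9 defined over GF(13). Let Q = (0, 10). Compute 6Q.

Double-and-add on 6 = (110)₂. Start with Q = (0, 10) for the leading 1-bit.
double: tangent at (0, 10): λ = (3·0² + 3)/(2·10) ≡ 3/7. 7⁻¹ ≡ 2 (mod 13) since 7·2 = 14 ≡ 1, so λ ≡ 3·2 ≡ 6.
  x = λ² - 0 - 0 = 36 - 0 ≡ 10; y = λ·(0 - 10) - 10 ≡ 8. → (10, 8)
add Q: (10, 8) + (0, 10). λ = (10 - 8)/(0 - 10) ≡ 2/3 mod 13. 3⁻¹ ≡ 9 (mod 13) since 3·9 = 27 ≡ 1, so λ ≡ 5.
  x = λ² - 10 - 0 = 25 - 10 ≡ 2; y = λ·(10 - 2) - 8 ≡ 6. → (2, 6)
double: tangent at (2, 6): λ = (3·2² + 3)/(2·6) ≡ 2/12. 12⁻¹ ≡ 12 (mod 13), so λ ≡ 2·12 ≡ 11.
  x = λ² - 2 - 2 = 121 - 4 ≡ 0; y = λ·(2 - 0) - 6 ≡ 3. → (0, 3)

(0, 3)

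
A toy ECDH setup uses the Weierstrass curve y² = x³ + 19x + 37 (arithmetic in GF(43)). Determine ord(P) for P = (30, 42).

2P: tangent at (30, 42): λ = (3·30² + 19)/(2·42) ≡ 10/41. 41⁻¹ ≡ 21 (mod 43), so λ ≡ 10·21 ≡ 38.
  x = λ² - 30 - 30 = 1444 - 60 ≡ 8; y = λ·(30 - 8) - 42 ≡ 20. → (8, 20)
3P: (8, 20) + (30, 42). λ = (42 - 20)/(30 - 8) ≡ 22/22 mod 43. 22⁻¹ ≡ 2 (mod 43) since 22·2 = 44 ≡ 1, so λ ≡ 1.
  x = λ² - 8 - 30 = 1 - 38 ≡ 6; y = λ·(8 - 6) - 20 ≡ 25. → (6, 25)
4P: (6, 25) + (30, 42). λ = (42 - 25)/(30 - 6) ≡ 17/24 mod 43. 24⁻¹ ≡ 9 (mod 43), so λ ≡ 24.
  x = λ² - 6 - 30 = 576 - 36 ≡ 24; y = λ·(6 - 24) - 25 ≡ 16. → (24, 16)
5P: (24, 16) + (30, 42). λ = (42 - 16)/(30 - 24) ≡ 26/6 mod 43. 6⁻¹ ≡ 36 (mod 43) since 6·36 = 216 ≡ 1, so λ ≡ 33.
  x = λ² - 24 - 30 = 1089 - 54 ≡ 3; y = λ·(24 - 3) - 16 ≡ 32. → (3, 32)
6P: (3, 32) + (30, 42). λ = (42 - 32)/(30 - 3) ≡ 10/27 mod 43. 27⁻¹ ≡ 8 (mod 43) since 27·8 = 216 ≡ 1, so λ ≡ 37.
  x = λ² - 3 - 30 = 1369 - 33 ≡ 3; y = λ·(3 - 3) - 32 ≡ 11. → (3, 11)
7P: (3, 11) + (30, 42). λ = (42 - 11)/(30 - 3) ≡ 31/27 mod 43. 27⁻¹ ≡ 8 (mod 43) since 27·8 = 216 ≡ 1, so λ ≡ 33.
  x = λ² - 3 - 30 = 1089 - 33 ≡ 24; y = λ·(3 - 24) - 11 ≡ 27. → (24, 27)
8P: (24, 27) + (30, 42). λ = (42 - 27)/(30 - 24) ≡ 15/6 mod 43. 6⁻¹ ≡ 36 (mod 43) since 6·36 = 216 ≡ 1, so λ ≡ 24.
  x = λ² - 24 - 30 = 576 - 54 ≡ 6; y = λ·(24 - 6) - 27 ≡ 18. → (6, 18)
9P: (6, 18) + (30, 42). λ = (42 - 18)/(30 - 6) ≡ 24/24 mod 43. 24⁻¹ ≡ 9 (mod 43) since 24·9 = 216 ≡ 1, so λ ≡ 1.
  x = λ² - 6 - 30 = 1 - 36 ≡ 8; y = λ·(6 - 8) - 18 ≡ 23. → (8, 23)
10P: (8, 23) + (30, 42). λ = (42 - 23)/(30 - 8) ≡ 19/22 mod 43. 22⁻¹ ≡ 2 (mod 43), so λ ≡ 38.
  x = λ² - 8 - 30 = 1444 - 38 ≡ 30; y = λ·(8 - 30) - 23 ≡ 1. → (30, 1)
11P: (30, 1) + (30, 42): same x and y₁ ≡ -y₂, so the sum is ∞.
11P = ∞, so the order is 11.

11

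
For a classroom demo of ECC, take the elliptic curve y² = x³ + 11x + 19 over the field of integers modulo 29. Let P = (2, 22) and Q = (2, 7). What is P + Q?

The two points share x = 2 and their y-coordinates satisfy 22 + 7 ≡ 0 (mod 29), so they are inverses. Their sum is ∞.

O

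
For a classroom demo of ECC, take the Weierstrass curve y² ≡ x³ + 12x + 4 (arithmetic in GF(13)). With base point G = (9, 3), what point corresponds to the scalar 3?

Repeated addition: build up to 3G.
2G: tangent at (9, 3): λ = (3·9² + 12)/(2·3) ≡ 8/6. 6⁻¹ ≡ 11 (mod 13), so λ ≡ 8·11 ≡ 10.
  x = λ² - 9 - 9 = 100 - 18 ≡ 4; y = λ·(9 - 4) - 3 ≡ 8. → (4, 8)
3G: (4, 8) + (9, 3). λ = (3 - 8)/(9 - 4) ≡ 8/5 mod 13. 5⁻¹ ≡ 8 (mod 13) since 5·8 = 40 ≡ 1, so λ ≡ 12.
  x = λ² - 4 - 9 = 144 - 13 ≡ 1; y = λ·(4 - 1) - 8 ≡ 2. → (1, 2)

(1, 2)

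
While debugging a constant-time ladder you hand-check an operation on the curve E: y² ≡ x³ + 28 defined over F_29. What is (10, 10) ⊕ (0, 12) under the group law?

(10, 10) + (0, 12). λ = (12 - 10)/(0 - 10) ≡ 2/19 mod 29. 19⁻¹ ≡ 26 (mod 29), so λ ≡ 23.
  x = λ² - 10 - 0 = 529 - 10 ≡ 26; y = λ·(10 - 26) - 10 ≡ 28. → (26, 28)

(26, 28)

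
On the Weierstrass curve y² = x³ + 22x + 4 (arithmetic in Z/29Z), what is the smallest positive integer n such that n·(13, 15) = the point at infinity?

12

2P: tangent at (13, 15): λ = (3·13² + 22)/(2·15) ≡ 7/1. 1⁻¹ ≡ 1 (mod 29) since 1·1 = 1 ≡ 1, so λ ≡ 7·1 ≡ 7.
  x = λ² - 13 - 13 = 49 - 26 ≡ 23; y = λ·(13 - 23) - 15 ≡ 2. → (23, 2)
3P: (23, 2) + (13, 15). λ = (15 - 2)/(13 - 23) ≡ 13/19 mod 29. 19⁻¹ ≡ 26 (mod 29) since 19·26 = 494 ≡ 1, so λ ≡ 19.
  x = λ² - 23 - 13 = 361 - 36 ≡ 6; y = λ·(23 - 6) - 2 ≡ 2. → (6, 2)
4P: (6, 2) + (13, 15). λ = (15 - 2)/(13 - 6) ≡ 13/7 mod 29. 7⁻¹ ≡ 25 (mod 29) since 7·25 = 175 ≡ 1, so λ ≡ 6.
  x = λ² - 6 - 13 = 36 - 19 ≡ 17; y = λ·(6 - 17) - 2 ≡ 19. → (17, 19)
5P: (17, 19) + (13, 15). λ = (15 - 19)/(13 - 17) ≡ 25/25 mod 29. 25⁻¹ ≡ 7 (mod 29), so λ ≡ 1.
  x = λ² - 17 - 13 = 1 - 30 ≡ 0; y = λ·(17 - 0) - 19 ≡ 27. → (0, 27)
6P: (0, 27) + (13, 15). λ = (15 - 27)/(13 - 0) ≡ 17/13 mod 29. 13⁻¹ ≡ 9 (mod 29) since 13·9 = 117 ≡ 1, so λ ≡ 8.
  x = λ² - 0 - 13 = 64 - 13 ≡ 22; y = λ·(0 - 22) - 27 ≡ 0. → (22, 0)
7P: (22, 0) + (13, 15). λ = (15 - 0)/(13 - 22) ≡ 15/20 mod 29. 20⁻¹ ≡ 16 (mod 29), so λ ≡ 8.
  x = λ² - 22 - 13 = 64 - 35 ≡ 0; y = λ·(22 - 0) - 0 ≡ 2. → (0, 2)
8P: (0, 2) + (13, 15). λ = (15 - 2)/(13 - 0) ≡ 13/13 mod 29. 13⁻¹ ≡ 9 (mod 29), so λ ≡ 1.
  x = λ² - 0 - 13 = 1 - 13 ≡ 17; y = λ·(0 - 17) - 2 ≡ 10. → (17, 10)
9P: (17, 10) + (13, 15). λ = (15 - 10)/(13 - 17) ≡ 5/25 mod 29. 25⁻¹ ≡ 7 (mod 29), so λ ≡ 6.
  x = λ² - 17 - 13 = 36 - 30 ≡ 6; y = λ·(17 - 6) - 10 ≡ 27. → (6, 27)
10P: (6, 27) + (13, 15). λ = (15 - 27)/(13 - 6) ≡ 17/7 mod 29. 7⁻¹ ≡ 25 (mod 29) since 7·25 = 175 ≡ 1, so λ ≡ 19.
  x = λ² - 6 - 13 = 361 - 19 ≡ 23; y = λ·(6 - 23) - 27 ≡ 27. → (23, 27)
11P: (23, 27) + (13, 15). λ = (15 - 27)/(13 - 23) ≡ 17/19 mod 29. 19⁻¹ ≡ 26 (mod 29) since 19·26 = 494 ≡ 1, so λ ≡ 7.
  x = λ² - 23 - 13 = 49 - 36 ≡ 13; y = λ·(23 - 13) - 27 ≡ 14. → (13, 14)
12P: (13, 14) + (13, 15): same x and y₁ ≡ -y₂, so the sum is the point at infinity.
12P = the point at infinity, so the order is 12.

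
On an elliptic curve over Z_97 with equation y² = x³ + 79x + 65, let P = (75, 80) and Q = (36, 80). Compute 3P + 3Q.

(51, 84)

First 3P:
Repeated addition: build up to 3P.
2P: tangent at (75, 80): λ = (3·75² + 79)/(2·80) ≡ 76/63. 63⁻¹ ≡ 77 (mod 97) since 63·77 = 4851 ≡ 1, so λ ≡ 76·77 ≡ 32.
  x = λ² - 75 - 75 = 1024 - 150 ≡ 1; y = λ·(75 - 1) - 80 ≡ 57. → (1, 57)
3P: (1, 57) + (75, 80). λ = (80 - 57)/(75 - 1) ≡ 23/74 mod 97. 74⁻¹ ≡ 59 (mod 97), so λ ≡ 96.
  x = λ² - 1 - 75 = 9216 - 76 ≡ 22; y = λ·(1 - 22) - 57 ≡ 61. → (22, 61)
3P = (22, 61).
Next 3Q:
Repeated addition: build up to 3Q.
2Q: tangent at (36, 80): λ = (3·36² + 79)/(2·80) ≡ 87/63. 63⁻¹ ≡ 77 (mod 97) since 63·77 = 4851 ≡ 1, so λ ≡ 87·77 ≡ 6.
  x = λ² - 36 - 36 = 36 - 72 ≡ 61; y = λ·(36 - 61) - 80 ≡ 61. → (61, 61)
3Q: (61, 61) + (36, 80). λ = (80 - 61)/(36 - 61) ≡ 19/72 mod 97. 72⁻¹ ≡ 31 (mod 97) since 72·31 = 2232 ≡ 1, so λ ≡ 7.
  x = λ² - 61 - 36 = 49 - 97 ≡ 49; y = λ·(61 - 49) - 61 ≡ 23. → (49, 23)
3Q = (49, 23).
Finally 3P + 3Q:
(22, 61) + (49, 23). λ = (23 - 61)/(49 - 22) ≡ 59/27 mod 97. 27⁻¹ ≡ 18 (mod 97) since 27·18 = 486 ≡ 1, so λ ≡ 92.
  x = λ² - 22 - 49 = 8464 - 71 ≡ 51; y = λ·(22 - 51) - 61 ≡ 84. → (51, 84)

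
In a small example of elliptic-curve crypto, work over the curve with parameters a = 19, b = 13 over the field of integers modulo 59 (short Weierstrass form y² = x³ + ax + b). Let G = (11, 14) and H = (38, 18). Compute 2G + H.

First 2G:
Repeated addition: build up to 2G.
2G: tangent at (11, 14): λ = (3·11² + 19)/(2·14) ≡ 28/28. 28⁻¹ ≡ 19 (mod 59) since 28·19 = 532 ≡ 1, so λ ≡ 28·19 ≡ 1.
  x = λ² - 11 - 11 = 1 - 22 ≡ 38; y = λ·(11 - 38) - 14 ≡ 18. → (38, 18)
2G = (38, 18).
Finally 2G + H:
tangent at (38, 18): λ = (3·38² + 19)/(2·18) ≡ 44/36. 36⁻¹ ≡ 41 (mod 59) since 36·41 = 1476 ≡ 1, so λ ≡ 44·41 ≡ 34.
  x = λ² - 38 - 38 = 1156 - 76 ≡ 18; y = λ·(38 - 18) - 18 ≡ 13. → (18, 13)

(18, 13)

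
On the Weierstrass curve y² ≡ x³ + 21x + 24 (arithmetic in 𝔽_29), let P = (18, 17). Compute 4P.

Repeated addition: build up to 4P.
2P: tangent at (18, 17): λ = (3·18² + 21)/(2·17) ≡ 7/5. 5⁻¹ ≡ 6 (mod 29), so λ ≡ 7·6 ≡ 13.
  x = λ² - 18 - 18 = 169 - 36 ≡ 17; y = λ·(18 - 17) - 17 ≡ 25. → (17, 25)
3P: (17, 25) + (18, 17). λ = (17 - 25)/(18 - 17) ≡ 21/1 mod 29. 1⁻¹ ≡ 1 (mod 29), so λ ≡ 21.
  x = λ² - 17 - 18 = 441 - 35 ≡ 0; y = λ·(17 - 0) - 25 ≡ 13. → (0, 13)
4P: (0, 13) + (18, 17). λ = (17 - 13)/(18 - 0) ≡ 4/18 mod 29. 18⁻¹ ≡ 21 (mod 29) since 18·21 = 378 ≡ 1, so λ ≡ 26.
  x = λ² - 0 - 18 = 676 - 18 ≡ 20; y = λ·(0 - 20) - 13 ≡ 18. → (20, 18)

(20, 18)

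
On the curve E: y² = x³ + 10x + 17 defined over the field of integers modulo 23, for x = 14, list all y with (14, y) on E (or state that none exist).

7, 16

x³ + 10x + 17 = 2901 ≡ 3 (mod 23).
Square roots of 3 mod 23: 7 and 16 (since 7² = 49 ≡ 3).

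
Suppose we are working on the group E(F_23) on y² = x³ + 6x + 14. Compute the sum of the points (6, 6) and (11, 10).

(14, 6)

(6, 6) + (11, 10). λ = (10 - 6)/(11 - 6) ≡ 4/5 mod 23. 5⁻¹ ≡ 14 (mod 23) since 5·14 = 70 ≡ 1, so λ ≡ 10.
  x = λ² - 6 - 11 = 100 - 17 ≡ 14; y = λ·(6 - 14) - 6 ≡ 6. → (14, 6)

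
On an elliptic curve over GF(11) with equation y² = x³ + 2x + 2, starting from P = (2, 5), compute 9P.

Repeated addition: build up to 9P.
2P: tangent at (2, 5): λ = (3·2² + 2)/(2·5) ≡ 3/10. 10⁻¹ ≡ 10 (mod 11) since 10·10 = 100 ≡ 1, so λ ≡ 3·10 ≡ 8.
  x = λ² - 2 - 2 = 64 - 4 ≡ 5; y = λ·(2 - 5) - 5 ≡ 4. → (5, 4)
3P: (5, 4) + (2, 5). λ = (5 - 4)/(2 - 5) ≡ 1/8 mod 11. 8⁻¹ ≡ 7 (mod 11), so λ ≡ 7.
  x = λ² - 5 - 2 = 49 - 7 ≡ 9; y = λ·(5 - 9) - 4 ≡ 1. → (9, 1)
4P: (9, 1) + (2, 5). λ = (5 - 1)/(2 - 9) ≡ 4/4 mod 11. 4⁻¹ ≡ 3 (mod 11), so λ ≡ 1.
  x = λ² - 9 - 2 = 1 - 11 ≡ 1; y = λ·(9 - 1) - 1 ≡ 7. → (1, 7)
5P: (1, 7) + (2, 5). λ = (5 - 7)/(2 - 1) ≡ 9/1 mod 11. 1⁻¹ ≡ 1 (mod 11), so λ ≡ 9.
  x = λ² - 1 - 2 = 81 - 3 ≡ 1; y = λ·(1 - 1) - 7 ≡ 4. → (1, 4)
6P: (1, 4) + (2, 5). λ = (5 - 4)/(2 - 1) ≡ 1/1 mod 11. 1⁻¹ ≡ 1 (mod 11), so λ ≡ 1.
  x = λ² - 1 - 2 = 1 - 3 ≡ 9; y = λ·(1 - 9) - 4 ≡ 10. → (9, 10)
7P: (9, 10) + (2, 5). λ = (5 - 10)/(2 - 9) ≡ 6/4 mod 11. 4⁻¹ ≡ 3 (mod 11), so λ ≡ 7.
  x = λ² - 9 - 2 = 49 - 11 ≡ 5; y = λ·(9 - 5) - 10 ≡ 7. → (5, 7)
8P: (5, 7) + (2, 5). λ = (5 - 7)/(2 - 5) ≡ 9/8 mod 11. 8⁻¹ ≡ 7 (mod 11) since 8·7 = 56 ≡ 1, so λ ≡ 8.
  x = λ² - 5 - 2 = 64 - 7 ≡ 2; y = λ·(5 - 2) - 7 ≡ 6. → (2, 6)
9P: (2, 6) + (2, 5): same x and y₁ ≡ -y₂, so the sum is 𝒪.

O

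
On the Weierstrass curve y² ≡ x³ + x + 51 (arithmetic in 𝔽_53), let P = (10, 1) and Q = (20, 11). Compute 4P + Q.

First 4P:
Double-and-add on 4 = (100)₂. Start with P = (10, 1) for the leading 1-bit.
double: tangent at (10, 1): λ = (3·10² + 1)/(2·1) ≡ 36/2. 2⁻¹ ≡ 27 (mod 53), so λ ≡ 36·27 ≡ 18.
  x = λ² - 10 - 10 = 324 - 20 ≡ 39; y = λ·(10 - 39) - 1 ≡ 7. → (39, 7)
double: tangent at (39, 7): λ = (3·39² + 1)/(2·7) ≡ 6/14. 14⁻¹ ≡ 19 (mod 53), so λ ≡ 6·19 ≡ 8.
  x = λ² - 39 - 39 = 64 - 78 ≡ 39; y = λ·(39 - 39) - 7 ≡ 46. → (39, 46)
4P = (39, 46).
Finally 4P + Q:
(39, 46) + (20, 11). λ = (11 - 46)/(20 - 39) ≡ 18/34 mod 53. 34⁻¹ ≡ 39 (mod 53), so λ ≡ 13.
  x = λ² - 39 - 20 = 169 - 59 ≡ 4; y = λ·(39 - 4) - 46 ≡ 38. → (4, 38)

(4, 38)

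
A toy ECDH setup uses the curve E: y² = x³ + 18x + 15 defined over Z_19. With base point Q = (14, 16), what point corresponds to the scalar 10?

Double-and-add on 10 = (1010)₂. Start with Q = (14, 16) for the leading 1-bit.
double: tangent at (14, 16): λ = (3·14² + 18)/(2·16) ≡ 17/13. 13⁻¹ ≡ 3 (mod 19), so λ ≡ 17·3 ≡ 13.
  x = λ² - 14 - 14 = 169 - 28 ≡ 8; y = λ·(14 - 8) - 16 ≡ 5. → (8, 5)
double: tangent at (8, 5): λ = (3·8² + 18)/(2·5) ≡ 1/10. 10⁻¹ ≡ 2 (mod 19) since 10·2 = 20 ≡ 1, so λ ≡ 1·2 ≡ 2.
  x = λ² - 8 - 8 = 4 - 16 ≡ 7; y = λ·(8 - 7) - 5 ≡ 16. → (7, 16)
add Q: (7, 16) + (14, 16). λ = (16 - 16)/(14 - 7) ≡ 0/7 mod 19. 7⁻¹ ≡ 11 (mod 19) since 7·11 = 77 ≡ 1, so λ ≡ 0.
  x = λ² - 7 - 14 = 0 - 21 ≡ 17; y = λ·(7 - 17) - 16 ≡ 3. → (17, 3)
double: tangent at (17, 3): λ = (3·17² + 18)/(2·3) ≡ 11/6. 6⁻¹ ≡ 16 (mod 19), so λ ≡ 11·16 ≡ 5.
  x = λ² - 17 - 17 = 25 - 34 ≡ 10; y = λ·(17 - 10) - 3 ≡ 13. → (10, 13)

(10, 13)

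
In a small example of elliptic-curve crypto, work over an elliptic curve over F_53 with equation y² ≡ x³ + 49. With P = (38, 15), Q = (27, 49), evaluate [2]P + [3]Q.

(24, 26)

First 2P:
Repeated addition: build up to 2P.
2P: tangent at (38, 15): λ = (3·38² + 0)/(2·15) ≡ 39/30. 30⁻¹ ≡ 23 (mod 53) since 30·23 = 690 ≡ 1, so λ ≡ 39·23 ≡ 49.
  x = λ² - 38 - 38 = 2401 - 76 ≡ 46; y = λ·(38 - 46) - 15 ≡ 17. → (46, 17)
2P = (46, 17).
Next 3Q:
Repeated addition: build up to 3Q.
2Q: tangent at (27, 49): λ = (3·27² + 0)/(2·49) ≡ 14/45. 45⁻¹ ≡ 33 (mod 53) since 45·33 = 1485 ≡ 1, so λ ≡ 14·33 ≡ 38.
  x = λ² - 27 - 27 = 1444 - 54 ≡ 12; y = λ·(27 - 12) - 49 ≡ 44. → (12, 44)
3Q: (12, 44) + (27, 49). λ = (49 - 44)/(27 - 12) ≡ 5/15 mod 53. 15⁻¹ ≡ 46 (mod 53), so λ ≡ 18.
  x = λ² - 12 - 27 = 324 - 39 ≡ 20; y = λ·(12 - 20) - 44 ≡ 24. → (20, 24)
3Q = (20, 24).
Finally 2P + 3Q:
(46, 17) + (20, 24). λ = (24 - 17)/(20 - 46) ≡ 7/27 mod 53. 27⁻¹ ≡ 2 (mod 53), so λ ≡ 14.
  x = λ² - 46 - 20 = 196 - 66 ≡ 24; y = λ·(46 - 24) - 17 ≡ 26. → (24, 26)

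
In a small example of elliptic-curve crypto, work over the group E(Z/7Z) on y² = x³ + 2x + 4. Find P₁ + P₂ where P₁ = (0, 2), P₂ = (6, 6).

(0, 2) + (6, 6). λ = (6 - 2)/(6 - 0) ≡ 4/6 mod 7. 6⁻¹ ≡ 6 (mod 7) since 6·6 = 36 ≡ 1, so λ ≡ 3.
  x = λ² - 0 - 6 = 9 - 6 ≡ 3; y = λ·(0 - 3) - 2 ≡ 3. → (3, 3)

(3, 3)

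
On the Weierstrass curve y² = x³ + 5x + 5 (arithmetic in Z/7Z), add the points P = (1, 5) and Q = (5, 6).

(1, 5) + (5, 6). λ = (6 - 5)/(5 - 1) ≡ 1/4 mod 7. 4⁻¹ ≡ 2 (mod 7) since 4·2 = 8 ≡ 1, so λ ≡ 2.
  x = λ² - 1 - 5 = 4 - 6 ≡ 5; y = λ·(1 - 5) - 5 ≡ 1. → (5, 1)

(5, 1)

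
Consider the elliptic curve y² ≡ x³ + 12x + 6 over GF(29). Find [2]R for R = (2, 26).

tangent at (2, 26): λ = (3·2² + 12)/(2·26) ≡ 24/23. 23⁻¹ ≡ 24 (mod 29) since 23·24 = 552 ≡ 1, so λ ≡ 24·24 ≡ 25.
  x = λ² - 2 - 2 = 625 - 4 ≡ 12; y = λ·(2 - 12) - 26 ≡ 14. → (12, 14)

(12, 14)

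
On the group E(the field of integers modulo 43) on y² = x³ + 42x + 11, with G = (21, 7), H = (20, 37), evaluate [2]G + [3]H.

(26, 24)

First 2G:
Repeated addition: build up to 2G.
2G: tangent at (21, 7): λ = (3·21² + 42)/(2·7) ≡ 32/14. 14⁻¹ ≡ 40 (mod 43), so λ ≡ 32·40 ≡ 33.
  x = λ² - 21 - 21 = 1089 - 42 ≡ 15; y = λ·(21 - 15) - 7 ≡ 19. → (15, 19)
2G = (15, 19).
Next 3H:
Repeated addition: build up to 3H.
2H: tangent at (20, 37): λ = (3·20² + 42)/(2·37) ≡ 38/31. 31⁻¹ ≡ 25 (mod 43), so λ ≡ 38·25 ≡ 4.
  x = λ² - 20 - 20 = 16 - 40 ≡ 19; y = λ·(20 - 19) - 37 ≡ 10. → (19, 10)
3H: (19, 10) + (20, 37). λ = (37 - 10)/(20 - 19) ≡ 27/1 mod 43. 1⁻¹ ≡ 1 (mod 43) since 1·1 = 1 ≡ 1, so λ ≡ 27.
  x = λ² - 19 - 20 = 729 - 39 ≡ 2; y = λ·(19 - 2) - 10 ≡ 19. → (2, 19)
3H = (2, 19).
Finally 2G + 3H:
(15, 19) + (2, 19). λ = (19 - 19)/(2 - 15) ≡ 0/30 mod 43. 30⁻¹ ≡ 33 (mod 43) since 30·33 = 990 ≡ 1, so λ ≡ 0.
  x = λ² - 15 - 2 = 0 - 17 ≡ 26; y = λ·(15 - 26) - 19 ≡ 24. → (26, 24)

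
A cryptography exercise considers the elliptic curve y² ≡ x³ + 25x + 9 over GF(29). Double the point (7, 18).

tangent at (7, 18): λ = (3·7² + 25)/(2·18) ≡ 27/7. 7⁻¹ ≡ 25 (mod 29), so λ ≡ 27·25 ≡ 8.
  x = λ² - 7 - 7 = 64 - 14 ≡ 21; y = λ·(7 - 21) - 18 ≡ 15. → (21, 15)

(21, 15)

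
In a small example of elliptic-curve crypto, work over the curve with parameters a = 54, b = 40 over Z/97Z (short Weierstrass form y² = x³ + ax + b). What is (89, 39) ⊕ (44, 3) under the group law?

(89, 39) + (44, 3). λ = (3 - 39)/(44 - 89) ≡ 61/52 mod 97. 52⁻¹ ≡ 28 (mod 97) since 52·28 = 1456 ≡ 1, so λ ≡ 59.
  x = λ² - 89 - 44 = 3481 - 133 ≡ 50; y = λ·(89 - 50) - 39 ≡ 31. → (50, 31)

(50, 31)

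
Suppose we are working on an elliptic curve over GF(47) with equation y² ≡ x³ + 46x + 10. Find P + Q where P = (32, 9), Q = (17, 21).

(40, 35)

(32, 9) + (17, 21). λ = (21 - 9)/(17 - 32) ≡ 12/32 mod 47. 32⁻¹ ≡ 25 (mod 47), so λ ≡ 18.
  x = λ² - 32 - 17 = 324 - 49 ≡ 40; y = λ·(32 - 40) - 9 ≡ 35. → (40, 35)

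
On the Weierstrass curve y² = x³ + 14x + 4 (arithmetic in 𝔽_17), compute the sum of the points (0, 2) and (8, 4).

(0, 2) + (8, 4). λ = (4 - 2)/(8 - 0) ≡ 2/8 mod 17. 8⁻¹ ≡ 15 (mod 17) since 8·15 = 120 ≡ 1, so λ ≡ 13.
  x = λ² - 0 - 8 = 169 - 8 ≡ 8; y = λ·(0 - 8) - 2 ≡ 13. → (8, 13)

(8, 13)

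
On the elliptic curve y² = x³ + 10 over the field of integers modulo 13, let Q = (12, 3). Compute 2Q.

(12, 10)

tangent at (12, 3): λ = (3·12² + 0)/(2·3) ≡ 3/6. 6⁻¹ ≡ 11 (mod 13) since 6·11 = 66 ≡ 1, so λ ≡ 3·11 ≡ 7.
  x = λ² - 12 - 12 = 49 - 24 ≡ 12; y = λ·(12 - 12) - 3 ≡ 10. → (12, 10)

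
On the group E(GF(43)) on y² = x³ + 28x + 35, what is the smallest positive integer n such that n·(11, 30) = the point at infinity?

4

2P: tangent at (11, 30): λ = (3·11² + 28)/(2·30) ≡ 4/17. 17⁻¹ ≡ 38 (mod 43), so λ ≡ 4·38 ≡ 23.
  x = λ² - 11 - 11 = 529 - 22 ≡ 34; y = λ·(11 - 34) - 30 ≡ 0. → (34, 0)
3P: (34, 0) + (11, 30). λ = (30 - 0)/(11 - 34) ≡ 30/20 mod 43. 20⁻¹ ≡ 28 (mod 43), so λ ≡ 23.
  x = λ² - 34 - 11 = 529 - 45 ≡ 11; y = λ·(34 - 11) - 0 ≡ 13. → (11, 13)
4P: (11, 13) + (11, 30): same x and y₁ ≡ -y₂, so the sum is the point at infinity.
4P = the point at infinity, so the order is 4.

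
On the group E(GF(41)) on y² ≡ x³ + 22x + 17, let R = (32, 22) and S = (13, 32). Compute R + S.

(32, 22) + (13, 32). λ = (32 - 22)/(13 - 32) ≡ 10/22 mod 41. 22⁻¹ ≡ 28 (mod 41), so λ ≡ 34.
  x = λ² - 32 - 13 = 1156 - 45 ≡ 4; y = λ·(32 - 4) - 22 ≡ 28. → (4, 28)

(4, 28)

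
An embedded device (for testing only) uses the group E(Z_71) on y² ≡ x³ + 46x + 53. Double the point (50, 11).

tangent at (50, 11): λ = (3·50² + 46)/(2·11) ≡ 20/22. 22⁻¹ ≡ 42 (mod 71) since 22·42 = 924 ≡ 1, so λ ≡ 20·42 ≡ 59.
  x = λ² - 50 - 50 = 3481 - 100 ≡ 44; y = λ·(50 - 44) - 11 ≡ 59. → (44, 59)

(44, 59)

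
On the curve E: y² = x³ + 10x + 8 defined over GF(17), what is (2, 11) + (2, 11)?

(14, 11)

tangent at (2, 11): λ = (3·2² + 10)/(2·11) ≡ 5/5. 5⁻¹ ≡ 7 (mod 17), so λ ≡ 5·7 ≡ 1.
  x = λ² - 2 - 2 = 1 - 4 ≡ 14; y = λ·(2 - 14) - 11 ≡ 11. → (14, 11)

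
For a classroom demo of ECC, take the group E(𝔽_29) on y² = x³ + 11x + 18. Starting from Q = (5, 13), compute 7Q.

(13, 26)

Repeated addition: build up to 7Q.
2Q: tangent at (5, 13): λ = (3·5² + 11)/(2·13) ≡ 28/26. 26⁻¹ ≡ 19 (mod 29), so λ ≡ 28·19 ≡ 10.
  x = λ² - 5 - 5 = 100 - 10 ≡ 3; y = λ·(5 - 3) - 13 ≡ 7. → (3, 7)
3Q: (3, 7) + (5, 13). λ = (13 - 7)/(5 - 3) ≡ 6/2 mod 29. 2⁻¹ ≡ 15 (mod 29), so λ ≡ 3.
  x = λ² - 3 - 5 = 9 - 8 ≡ 1; y = λ·(3 - 1) - 7 ≡ 28. → (1, 28)
4Q: (1, 28) + (5, 13). λ = (13 - 28)/(5 - 1) ≡ 14/4 mod 29. 4⁻¹ ≡ 22 (mod 29) since 4·22 = 88 ≡ 1, so λ ≡ 18.
  x = λ² - 1 - 5 = 324 - 6 ≡ 28; y = λ·(1 - 28) - 28 ≡ 8. → (28, 8)
5Q: (28, 8) + (5, 13). λ = (13 - 8)/(5 - 28) ≡ 5/6 mod 29. 6⁻¹ ≡ 5 (mod 29) since 6·5 = 30 ≡ 1, so λ ≡ 25.
  x = λ² - 28 - 5 = 625 - 33 ≡ 12; y = λ·(28 - 12) - 8 ≡ 15. → (12, 15)
6Q: (12, 15) + (5, 13). λ = (13 - 15)/(5 - 12) ≡ 27/22 mod 29. 22⁻¹ ≡ 4 (mod 29), so λ ≡ 21.
  x = λ² - 12 - 5 = 441 - 17 ≡ 18; y = λ·(12 - 18) - 15 ≡ 4. → (18, 4)
7Q: (18, 4) + (5, 13). λ = (13 - 4)/(5 - 18) ≡ 9/16 mod 29. 16⁻¹ ≡ 20 (mod 29), so λ ≡ 6.
  x = λ² - 18 - 5 = 36 - 23 ≡ 13; y = λ·(18 - 13) - 4 ≡ 26. → (13, 26)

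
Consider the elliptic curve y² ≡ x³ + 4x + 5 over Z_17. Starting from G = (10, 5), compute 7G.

(10, 5)

Double-and-add on 7 = (111)₂. Start with G = (10, 5) for the leading 1-bit.
double: tangent at (10, 5): λ = (3·10² + 4)/(2·5) ≡ 15/10. 10⁻¹ ≡ 12 (mod 17), so λ ≡ 15·12 ≡ 10.
  x = λ² - 10 - 10 = 100 - 20 ≡ 12; y = λ·(10 - 12) - 5 ≡ 9. → (12, 9)
add G: (12, 9) + (10, 5). λ = (5 - 9)/(10 - 12) ≡ 13/15 mod 17. 15⁻¹ ≡ 8 (mod 17) since 15·8 = 120 ≡ 1, so λ ≡ 2.
  x = λ² - 12 - 10 = 4 - 22 ≡ 16; y = λ·(12 - 16) - 9 ≡ 0. → (16, 0)
double: (16, 0) + (16, 0): same x and y₁ ≡ -y₂, so the sum is the point at infinity.
add G: the point at infinity + (10, 5) = (10, 5) (identity).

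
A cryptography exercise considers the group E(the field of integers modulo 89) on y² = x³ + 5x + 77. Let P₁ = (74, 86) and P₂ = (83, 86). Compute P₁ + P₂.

(74, 86) + (83, 86). λ = (86 - 86)/(83 - 74) ≡ 0/9 mod 89. 9⁻¹ ≡ 10 (mod 89) since 9·10 = 90 ≡ 1, so λ ≡ 0.
  x = λ² - 74 - 83 = 0 - 157 ≡ 21; y = λ·(74 - 21) - 86 ≡ 3. → (21, 3)

(21, 3)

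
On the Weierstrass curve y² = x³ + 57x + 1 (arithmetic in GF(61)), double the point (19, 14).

tangent at (19, 14): λ = (3·19² + 57)/(2·14) ≡ 42/28. 28⁻¹ ≡ 24 (mod 61) since 28·24 = 672 ≡ 1, so λ ≡ 42·24 ≡ 32.
  x = λ² - 19 - 19 = 1024 - 38 ≡ 10; y = λ·(19 - 10) - 14 ≡ 30. → (10, 30)

(10, 30)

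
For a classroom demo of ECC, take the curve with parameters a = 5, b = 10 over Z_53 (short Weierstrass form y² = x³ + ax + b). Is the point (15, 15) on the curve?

y² = 15² ≡ 13; x³ + 5x + 10 = 3460 ≡ 15 (mod 53). 13 ≠ 15.

no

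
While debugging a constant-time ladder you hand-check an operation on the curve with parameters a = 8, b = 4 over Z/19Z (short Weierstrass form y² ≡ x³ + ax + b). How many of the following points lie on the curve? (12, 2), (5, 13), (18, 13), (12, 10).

2

(12, 2): 2² ≡ 4, rhs ≡ 4 → on.
(5, 13): 13² ≡ 17, rhs ≡ 17 → on.
(18, 13): 13² ≡ 17, rhs ≡ 14 → off.
(12, 10): 10² ≡ 5, rhs ≡ 4 → off.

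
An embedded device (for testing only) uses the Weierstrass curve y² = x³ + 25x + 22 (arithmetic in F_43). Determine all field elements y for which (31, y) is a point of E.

12, 31

x³ + 25x + 22 = 30588 ≡ 15 (mod 43).
Square roots of 15 mod 43: 12 and 31 (since 12² = 144 ≡ 15).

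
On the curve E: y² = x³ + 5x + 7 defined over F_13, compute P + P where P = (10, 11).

(5, 1)

tangent at (10, 11): λ = (3·10² + 5)/(2·11) ≡ 6/9. 9⁻¹ ≡ 3 (mod 13), so λ ≡ 6·3 ≡ 5.
  x = λ² - 10 - 10 = 25 - 20 ≡ 5; y = λ·(10 - 5) - 11 ≡ 1. → (5, 1)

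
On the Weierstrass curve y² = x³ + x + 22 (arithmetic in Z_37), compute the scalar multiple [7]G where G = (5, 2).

Repeated addition: build up to 7G.
2G: tangent at (5, 2): λ = (3·5² + 1)/(2·2) ≡ 2/4. 4⁻¹ ≡ 28 (mod 37) since 4·28 = 112 ≡ 1, so λ ≡ 2·28 ≡ 19.
  x = λ² - 5 - 5 = 361 - 10 ≡ 18; y = λ·(5 - 18) - 2 ≡ 10. → (18, 10)
3G: (18, 10) + (5, 2). λ = (2 - 10)/(5 - 18) ≡ 29/24 mod 37. 24⁻¹ ≡ 17 (mod 37), so λ ≡ 12.
  x = λ² - 18 - 5 = 144 - 23 ≡ 10; y = λ·(18 - 10) - 10 ≡ 12. → (10, 12)
4G: (10, 12) + (5, 2). λ = (2 - 12)/(5 - 10) ≡ 27/32 mod 37. 32⁻¹ ≡ 22 (mod 37), so λ ≡ 2.
  x = λ² - 10 - 5 = 4 - 15 ≡ 26; y = λ·(10 - 26) - 12 ≡ 30. → (26, 30)
5G: (26, 30) + (5, 2). λ = (2 - 30)/(5 - 26) ≡ 9/16 mod 37. 16⁻¹ ≡ 7 (mod 37) since 16·7 = 112 ≡ 1, so λ ≡ 26.
  x = λ² - 26 - 5 = 676 - 31 ≡ 16; y = λ·(26 - 16) - 30 ≡ 8. → (16, 8)
6G: (16, 8) + (5, 2). λ = (2 - 8)/(5 - 16) ≡ 31/26 mod 37. 26⁻¹ ≡ 10 (mod 37), so λ ≡ 14.
  x = λ² - 16 - 5 = 196 - 21 ≡ 27; y = λ·(16 - 27) - 8 ≡ 23. → (27, 23)
7G: (27, 23) + (5, 2). λ = (2 - 23)/(5 - 27) ≡ 16/15 mod 37. 15⁻¹ ≡ 5 (mod 37), so λ ≡ 6.
  x = λ² - 27 - 5 = 36 - 32 ≡ 4; y = λ·(27 - 4) - 23 ≡ 4. → (4, 4)

(4, 4)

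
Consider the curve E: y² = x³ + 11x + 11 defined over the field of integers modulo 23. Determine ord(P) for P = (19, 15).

9

2P: tangent at (19, 15): λ = (3·19² + 11)/(2·15) ≡ 13/7. 7⁻¹ ≡ 10 (mod 23) since 7·10 = 70 ≡ 1, so λ ≡ 13·10 ≡ 15.
  x = λ² - 19 - 19 = 225 - 38 ≡ 3; y = λ·(19 - 3) - 15 ≡ 18. → (3, 18)
3P: (3, 18) + (19, 15). λ = (15 - 18)/(19 - 3) ≡ 20/16 mod 23. 16⁻¹ ≡ 13 (mod 23), so λ ≡ 7.
  x = λ² - 3 - 19 = 49 - 22 ≡ 4; y = λ·(3 - 4) - 18 ≡ 21. → (4, 21)
4P: (4, 21) + (19, 15). λ = (15 - 21)/(19 - 4) ≡ 17/15 mod 23. 15⁻¹ ≡ 20 (mod 23) since 15·20 = 300 ≡ 1, so λ ≡ 18.
  x = λ² - 4 - 19 = 324 - 23 ≡ 2; y = λ·(4 - 2) - 21 ≡ 15. → (2, 15)
5P: (2, 15) + (19, 15). λ = (15 - 15)/(19 - 2) ≡ 0/17 mod 23. 17⁻¹ ≡ 19 (mod 23) since 17·19 = 323 ≡ 1, so λ ≡ 0.
  x = λ² - 2 - 19 = 0 - 21 ≡ 2; y = λ·(2 - 2) - 15 ≡ 8. → (2, 8)
6P: (2, 8) + (19, 15). λ = (15 - 8)/(19 - 2) ≡ 7/17 mod 23. 17⁻¹ ≡ 19 (mod 23), so λ ≡ 18.
  x = λ² - 2 - 19 = 324 - 21 ≡ 4; y = λ·(2 - 4) - 8 ≡ 2. → (4, 2)
7P: (4, 2) + (19, 15). λ = (15 - 2)/(19 - 4) ≡ 13/15 mod 23. 15⁻¹ ≡ 20 (mod 23), so λ ≡ 7.
  x = λ² - 4 - 19 = 49 - 23 ≡ 3; y = λ·(4 - 3) - 2 ≡ 5. → (3, 5)
8P: (3, 5) + (19, 15). λ = (15 - 5)/(19 - 3) ≡ 10/16 mod 23. 16⁻¹ ≡ 13 (mod 23) since 16·13 = 208 ≡ 1, so λ ≡ 15.
  x = λ² - 3 - 19 = 225 - 22 ≡ 19; y = λ·(3 - 19) - 5 ≡ 8. → (19, 8)
9P: (19, 8) + (19, 15): same x and y₁ ≡ -y₂, so the sum is 𝒪.
9P = 𝒪, so the order is 9.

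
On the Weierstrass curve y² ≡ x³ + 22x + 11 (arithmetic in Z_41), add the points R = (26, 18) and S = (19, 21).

(26, 18) + (19, 21). λ = (21 - 18)/(19 - 26) ≡ 3/34 mod 41. 34⁻¹ ≡ 35 (mod 41) since 34·35 = 1190 ≡ 1, so λ ≡ 23.
  x = λ² - 26 - 19 = 529 - 45 ≡ 33; y = λ·(26 - 33) - 18 ≡ 26. → (33, 26)

(33, 26)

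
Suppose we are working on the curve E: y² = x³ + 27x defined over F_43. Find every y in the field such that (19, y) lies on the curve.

x³ + 27x + 0 = 7372 ≡ 19 (mod 43).
19 is a non-residue mod 43; no y exists.

none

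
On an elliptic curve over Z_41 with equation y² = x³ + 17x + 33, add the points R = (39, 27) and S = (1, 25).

(39, 27) + (1, 25). λ = (25 - 27)/(1 - 39) ≡ 39/3 mod 41. 3⁻¹ ≡ 14 (mod 41), so λ ≡ 13.
  x = λ² - 39 - 1 = 169 - 40 ≡ 6; y = λ·(39 - 6) - 27 ≡ 33. → (6, 33)

(6, 33)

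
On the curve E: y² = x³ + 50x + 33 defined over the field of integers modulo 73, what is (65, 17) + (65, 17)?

tangent at (65, 17): λ = (3·65² + 50)/(2·17) ≡ 23/34. 34⁻¹ ≡ 58 (mod 73), so λ ≡ 23·58 ≡ 20.
  x = λ² - 65 - 65 = 400 - 130 ≡ 51; y = λ·(65 - 51) - 17 ≡ 44. → (51, 44)

(51, 44)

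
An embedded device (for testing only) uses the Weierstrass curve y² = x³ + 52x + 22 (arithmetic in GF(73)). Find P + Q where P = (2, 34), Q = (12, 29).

(41, 22)

(2, 34) + (12, 29). λ = (29 - 34)/(12 - 2) ≡ 68/10 mod 73. 10⁻¹ ≡ 22 (mod 73), so λ ≡ 36.
  x = λ² - 2 - 12 = 1296 - 14 ≡ 41; y = λ·(2 - 41) - 34 ≡ 22. → (41, 22)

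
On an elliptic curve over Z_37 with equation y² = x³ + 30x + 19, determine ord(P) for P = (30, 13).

2P: tangent at (30, 13): λ = (3·30² + 30)/(2·13) ≡ 29/26. 26⁻¹ ≡ 10 (mod 37) since 26·10 = 260 ≡ 1, so λ ≡ 29·10 ≡ 31.
  x = λ² - 30 - 30 = 961 - 60 ≡ 13; y = λ·(30 - 13) - 13 ≡ 33. → (13, 33)
3P: (13, 33) + (30, 13). λ = (13 - 33)/(30 - 13) ≡ 17/17 mod 37. 17⁻¹ ≡ 24 (mod 37), so λ ≡ 1.
  x = λ² - 13 - 30 = 1 - 43 ≡ 32; y = λ·(13 - 32) - 33 ≡ 22. → (32, 22)
4P: (32, 22) + (30, 13). λ = (13 - 22)/(30 - 32) ≡ 28/35 mod 37. 35⁻¹ ≡ 18 (mod 37) since 35·18 = 630 ≡ 1, so λ ≡ 23.
  x = λ² - 32 - 30 = 529 - 62 ≡ 23; y = λ·(32 - 23) - 22 ≡ 0. → (23, 0)
5P: (23, 0) + (30, 13). λ = (13 - 0)/(30 - 23) ≡ 13/7 mod 37. 7⁻¹ ≡ 16 (mod 37), so λ ≡ 23.
  x = λ² - 23 - 30 = 529 - 53 ≡ 32; y = λ·(23 - 32) - 0 ≡ 15. → (32, 15)
6P: (32, 15) + (30, 13). λ = (13 - 15)/(30 - 32) ≡ 35/35 mod 37. 35⁻¹ ≡ 18 (mod 37), so λ ≡ 1.
  x = λ² - 32 - 30 = 1 - 62 ≡ 13; y = λ·(32 - 13) - 15 ≡ 4. → (13, 4)
7P: (13, 4) + (30, 13). λ = (13 - 4)/(30 - 13) ≡ 9/17 mod 37. 17⁻¹ ≡ 24 (mod 37) since 17·24 = 408 ≡ 1, so λ ≡ 31.
  x = λ² - 13 - 30 = 961 - 43 ≡ 30; y = λ·(13 - 30) - 4 ≡ 24. → (30, 24)
8P: (30, 24) + (30, 13): same x and y₁ ≡ -y₂, so the sum is O.
8P = O, so the order is 8.

8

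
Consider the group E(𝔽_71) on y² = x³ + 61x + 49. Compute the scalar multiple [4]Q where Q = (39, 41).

Double-and-add on 4 = (100)₂. Start with Q = (39, 41) for the leading 1-bit.
double: tangent at (39, 41): λ = (3·39² + 61)/(2·41) ≡ 9/11. 11⁻¹ ≡ 13 (mod 71), so λ ≡ 9·13 ≡ 46.
  x = λ² - 39 - 39 = 2116 - 78 ≡ 50; y = λ·(39 - 50) - 41 ≡ 21. → (50, 21)
double: tangent at (50, 21): λ = (3·50² + 61)/(2·21) ≡ 35/42. 42⁻¹ ≡ 22 (mod 71), so λ ≡ 35·22 ≡ 60.
  x = λ² - 50 - 50 = 3600 - 100 ≡ 21; y = λ·(50 - 21) - 21 ≡ 15. → (21, 15)

(21, 15)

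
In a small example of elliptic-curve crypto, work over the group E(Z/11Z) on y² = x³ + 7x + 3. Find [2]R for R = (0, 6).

(5, 3)

tangent at (0, 6): λ = (3·0² + 7)/(2·6) ≡ 7/1. 1⁻¹ ≡ 1 (mod 11), so λ ≡ 7·1 ≡ 7.
  x = λ² - 0 - 0 = 49 - 0 ≡ 5; y = λ·(0 - 5) - 6 ≡ 3. → (5, 3)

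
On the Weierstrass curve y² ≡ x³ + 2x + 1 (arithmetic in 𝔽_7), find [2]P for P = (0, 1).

tangent at (0, 1): λ = (3·0² + 2)/(2·1) ≡ 2/2. 2⁻¹ ≡ 4 (mod 7), so λ ≡ 2·4 ≡ 1.
  x = λ² - 0 - 0 = 1 - 0 ≡ 1; y = λ·(0 - 1) - 1 ≡ 5. → (1, 5)

(1, 5)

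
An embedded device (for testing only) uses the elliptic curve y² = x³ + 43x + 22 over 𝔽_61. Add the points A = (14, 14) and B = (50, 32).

(14, 14) + (50, 32). λ = (32 - 14)/(50 - 14) ≡ 18/36 mod 61. 36⁻¹ ≡ 39 (mod 61), so λ ≡ 31.
  x = λ² - 14 - 50 = 961 - 64 ≡ 43; y = λ·(14 - 43) - 14 ≡ 2. → (43, 2)

(43, 2)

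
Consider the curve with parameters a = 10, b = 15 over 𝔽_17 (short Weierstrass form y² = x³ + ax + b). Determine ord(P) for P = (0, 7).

2P: tangent at (0, 7): λ = (3·0² + 10)/(2·7) ≡ 10/14. 14⁻¹ ≡ 11 (mod 17), so λ ≡ 10·11 ≡ 8.
  x = λ² - 0 - 0 = 64 - 0 ≡ 13; y = λ·(0 - 13) - 7 ≡ 8. → (13, 8)
3P: (13, 8) + (0, 7). λ = (7 - 8)/(0 - 13) ≡ 16/4 mod 17. 4⁻¹ ≡ 13 (mod 17), so λ ≡ 4.
  x = λ² - 13 - 0 = 16 - 13 ≡ 3; y = λ·(13 - 3) - 8 ≡ 15. → (3, 15)
4P: (3, 15) + (0, 7). λ = (7 - 15)/(0 - 3) ≡ 9/14 mod 17. 14⁻¹ ≡ 11 (mod 17) since 14·11 = 154 ≡ 1, so λ ≡ 14.
  x = λ² - 3 - 0 = 196 - 3 ≡ 6; y = λ·(3 - 6) - 15 ≡ 11. → (6, 11)
5P: (6, 11) + (0, 7). λ = (7 - 11)/(0 - 6) ≡ 13/11 mod 17. 11⁻¹ ≡ 14 (mod 17) since 11·14 = 154 ≡ 1, so λ ≡ 12.
  x = λ² - 6 - 0 = 144 - 6 ≡ 2; y = λ·(6 - 2) - 11 ≡ 3. → (2, 3)
6P: (2, 3) + (0, 7). λ = (7 - 3)/(0 - 2) ≡ 4/15 mod 17. 15⁻¹ ≡ 8 (mod 17) since 15·8 = 120 ≡ 1, so λ ≡ 15.
  x = λ² - 2 - 0 = 225 - 2 ≡ 2; y = λ·(2 - 2) - 3 ≡ 14. → (2, 14)
7P: (2, 14) + (0, 7). λ = (7 - 14)/(0 - 2) ≡ 10/15 mod 17. 15⁻¹ ≡ 8 (mod 17) since 15·8 = 120 ≡ 1, so λ ≡ 12.
  x = λ² - 2 - 0 = 144 - 2 ≡ 6; y = λ·(2 - 6) - 14 ≡ 6. → (6, 6)
8P: (6, 6) + (0, 7). λ = (7 - 6)/(0 - 6) ≡ 1/11 mod 17. 11⁻¹ ≡ 14 (mod 17), so λ ≡ 14.
  x = λ² - 6 - 0 = 196 - 6 ≡ 3; y = λ·(6 - 3) - 6 ≡ 2. → (3, 2)
9P: (3, 2) + (0, 7). λ = (7 - 2)/(0 - 3) ≡ 5/14 mod 17. 14⁻¹ ≡ 11 (mod 17), so λ ≡ 4.
  x = λ² - 3 - 0 = 16 - 3 ≡ 13; y = λ·(3 - 13) - 2 ≡ 9. → (13, 9)
10P: (13, 9) + (0, 7). λ = (7 - 9)/(0 - 13) ≡ 15/4 mod 17. 4⁻¹ ≡ 13 (mod 17), so λ ≡ 8.
  x = λ² - 13 - 0 = 64 - 13 ≡ 0; y = λ·(13 - 0) - 9 ≡ 10. → (0, 10)
11P: (0, 10) + (0, 7): same x and y₁ ≡ -y₂, so the sum is O.
11P = O, so the order is 11.

11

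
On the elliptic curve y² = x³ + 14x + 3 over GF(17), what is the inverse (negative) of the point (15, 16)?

-(15, 16) = (15, -16 mod 17) = (15, 1).

(15, 1)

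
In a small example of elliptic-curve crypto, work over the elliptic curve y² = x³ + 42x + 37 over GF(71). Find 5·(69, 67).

Write Q = (69, 67).
Double-and-add on 5 = (101)₂. Start with Q = (69, 67) for the leading 1-bit.
double: tangent at (69, 67): λ = (3·69² + 42)/(2·67) ≡ 54/63. 63⁻¹ ≡ 62 (mod 71) since 63·62 = 3906 ≡ 1, so λ ≡ 54·62 ≡ 11.
  x = λ² - 69 - 69 = 121 - 138 ≡ 54; y = λ·(69 - 54) - 67 ≡ 27. → (54, 27)
double: tangent at (54, 27): λ = (3·54² + 42)/(2·27) ≡ 57/54. 54⁻¹ ≡ 25 (mod 71) since 54·25 = 1350 ≡ 1, so λ ≡ 57·25 ≡ 5.
  x = λ² - 54 - 54 = 25 - 108 ≡ 59; y = λ·(54 - 59) - 27 ≡ 19. → (59, 19)
add Q: (59, 19) + (69, 67). λ = (67 - 19)/(69 - 59) ≡ 48/10 mod 71. 10⁻¹ ≡ 64 (mod 71) since 10·64 = 640 ≡ 1, so λ ≡ 19.
  x = λ² - 59 - 69 = 361 - 128 ≡ 20; y = λ·(59 - 20) - 19 ≡ 12. → (20, 12)

(20, 12)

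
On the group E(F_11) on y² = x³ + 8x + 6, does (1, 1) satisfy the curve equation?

no

y² = 1² ≡ 1; x³ + 8x + 6 = 15 ≡ 4 (mod 11). 1 ≠ 4.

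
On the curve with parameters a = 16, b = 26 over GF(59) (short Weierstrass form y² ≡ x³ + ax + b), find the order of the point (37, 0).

2

2P: (37, 0) + (37, 0): same x and y₁ ≡ -y₂, so the sum is ∞.
2P = ∞, so the order is 2.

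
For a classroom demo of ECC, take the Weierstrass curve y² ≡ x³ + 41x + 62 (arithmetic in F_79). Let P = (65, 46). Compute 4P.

Repeated addition: build up to 4P.
2P: tangent at (65, 46): λ = (3·65² + 41)/(2·46) ≡ 76/13. 13⁻¹ ≡ 73 (mod 79) since 13·73 = 949 ≡ 1, so λ ≡ 76·73 ≡ 18.
  x = λ² - 65 - 65 = 324 - 130 ≡ 36; y = λ·(65 - 36) - 46 ≡ 2. → (36, 2)
3P: (36, 2) + (65, 46). λ = (46 - 2)/(65 - 36) ≡ 44/29 mod 79. 29⁻¹ ≡ 30 (mod 79) since 29·30 = 870 ≡ 1, so λ ≡ 56.
  x = λ² - 36 - 65 = 3136 - 101 ≡ 33; y = λ·(36 - 33) - 2 ≡ 8. → (33, 8)
4P: (33, 8) + (65, 46). λ = (46 - 8)/(65 - 33) ≡ 38/32 mod 79. 32⁻¹ ≡ 42 (mod 79), so λ ≡ 16.
  x = λ² - 33 - 65 = 256 - 98 ≡ 0; y = λ·(33 - 0) - 8 ≡ 46. → (0, 46)

(0, 46)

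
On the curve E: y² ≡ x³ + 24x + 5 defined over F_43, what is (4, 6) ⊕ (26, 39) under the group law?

(4, 6) + (26, 39). λ = (39 - 6)/(26 - 4) ≡ 33/22 mod 43. 22⁻¹ ≡ 2 (mod 43), so λ ≡ 23.
  x = λ² - 4 - 26 = 529 - 30 ≡ 26; y = λ·(4 - 26) - 6 ≡ 4. → (26, 4)

(26, 4)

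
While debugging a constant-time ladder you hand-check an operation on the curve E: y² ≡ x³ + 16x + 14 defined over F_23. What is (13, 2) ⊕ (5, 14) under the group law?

(13, 21)

(13, 2) + (5, 14). λ = (14 - 2)/(5 - 13) ≡ 12/15 mod 23. 15⁻¹ ≡ 20 (mod 23), so λ ≡ 10.
  x = λ² - 13 - 5 = 100 - 18 ≡ 13; y = λ·(13 - 13) - 2 ≡ 21. → (13, 21)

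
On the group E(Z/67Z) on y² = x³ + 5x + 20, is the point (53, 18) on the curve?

no

y² = 18² ≡ 56; x³ + 5x + 20 = 149162 ≡ 20 (mod 67). 56 ≠ 20.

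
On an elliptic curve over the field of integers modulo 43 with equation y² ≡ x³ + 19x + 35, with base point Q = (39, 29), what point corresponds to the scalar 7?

(18, 19)

Repeated addition: build up to 7Q.
2Q: tangent at (39, 29): λ = (3·39² + 19)/(2·29) ≡ 24/15. 15⁻¹ ≡ 23 (mod 43), so λ ≡ 24·23 ≡ 36.
  x = λ² - 39 - 39 = 1296 - 78 ≡ 14; y = λ·(39 - 14) - 29 ≡ 11. → (14, 11)
3Q: (14, 11) + (39, 29). λ = (29 - 11)/(39 - 14) ≡ 18/25 mod 43. 25⁻¹ ≡ 31 (mod 43), so λ ≡ 42.
  x = λ² - 14 - 39 = 1764 - 53 ≡ 34; y = λ·(14 - 34) - 11 ≡ 9. → (34, 9)
4Q: (34, 9) + (39, 29). λ = (29 - 9)/(39 - 34) ≡ 20/5 mod 43. 5⁻¹ ≡ 26 (mod 43) since 5·26 = 130 ≡ 1, so λ ≡ 4.
  x = λ² - 34 - 39 = 16 - 73 ≡ 29; y = λ·(34 - 29) - 9 ≡ 11. → (29, 11)
5Q: (29, 11) + (39, 29). λ = (29 - 11)/(39 - 29) ≡ 18/10 mod 43. 10⁻¹ ≡ 13 (mod 43) since 10·13 = 130 ≡ 1, so λ ≡ 19.
  x = λ² - 29 - 39 = 361 - 68 ≡ 35; y = λ·(29 - 35) - 11 ≡ 4. → (35, 4)
6Q: (35, 4) + (39, 29). λ = (29 - 4)/(39 - 35) ≡ 25/4 mod 43. 4⁻¹ ≡ 11 (mod 43), so λ ≡ 17.
  x = λ² - 35 - 39 = 289 - 74 ≡ 0; y = λ·(35 - 0) - 4 ≡ 32. → (0, 32)
7Q: (0, 32) + (39, 29). λ = (29 - 32)/(39 - 0) ≡ 40/39 mod 43. 39⁻¹ ≡ 32 (mod 43) since 39·32 = 1248 ≡ 1, so λ ≡ 33.
  x = λ² - 0 - 39 = 1089 - 39 ≡ 18; y = λ·(0 - 18) - 32 ≡ 19. → (18, 19)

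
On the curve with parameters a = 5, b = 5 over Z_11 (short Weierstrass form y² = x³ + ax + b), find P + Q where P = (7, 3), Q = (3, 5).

(4, 1)

(7, 3) + (3, 5). λ = (5 - 3)/(3 - 7) ≡ 2/7 mod 11. 7⁻¹ ≡ 8 (mod 11), so λ ≡ 5.
  x = λ² - 7 - 3 = 25 - 10 ≡ 4; y = λ·(7 - 4) - 3 ≡ 1. → (4, 1)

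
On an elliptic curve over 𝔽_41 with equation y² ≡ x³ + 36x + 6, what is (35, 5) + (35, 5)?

(16, 39)

tangent at (35, 5): λ = (3·35² + 36)/(2·5) ≡ 21/10. 10⁻¹ ≡ 37 (mod 41), so λ ≡ 21·37 ≡ 39.
  x = λ² - 35 - 35 = 1521 - 70 ≡ 16; y = λ·(35 - 16) - 5 ≡ 39. → (16, 39)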